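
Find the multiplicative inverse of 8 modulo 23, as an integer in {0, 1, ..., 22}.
Apply the extended Euclidean algorithm to (23, 8), tracking rows (r, s, t) with s·23 + t·8 = r. Each division r_prev = q·r_cur + r_new produces the new row as (previous row) − q·(current row):
  row A: (23, 1, 0)   [1·23 + 0·8 = 23]
  row B: (8, 0, 1)   [0·23 + 1·8 = 8]
  23 = 2·8 + 7   → row C = row A − 2·row B = (7, 1, −2)   [check: 1·23 − 2·8 = 7]
  8 = 1·7 + 1   → row D = row B − 1·row C = (1, −1, 3)   [check: −1·23 + 3·8 = 1]
  7 = 7·1 + 0   → remainder 0, stop. gcd = 1 (last nonzero row D).
The gcd is 1, so 8 is invertible mod 23. The last nonzero row gives −1·23 + 3·8 = 1, so t = 3. So 8^(−1) ≡ 3 (mod 23). Verify: 8 · 3 = 24 ≡ 1 (mod 23). ✓

Final answer: 8^(−1) ≡ 3 (mod 23)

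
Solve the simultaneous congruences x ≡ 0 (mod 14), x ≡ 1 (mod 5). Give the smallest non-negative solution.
x ≡ 56 (mod 70); the representative in [0, 70) is 56

The moduli 14, 5 are pairwise coprime, so by the CRT there is a unique solution mod 14·5 = 70.
Solve by successive substitution. Start with x ≡ 0 (mod 14).
  Combine with x ≡ 1 (mod 5): write x = 14·t and require 14·t ≡ 1 (mod 5). Since 14^(−1) ≡ 4 (mod 5) (14 ≡ 4 (mod 5)), t ≡ 4·1 ≡ 4 (mod 5). So x ≡ 14·4 = 56 (mod 70).
Unique solution in [0, 70): x = 56.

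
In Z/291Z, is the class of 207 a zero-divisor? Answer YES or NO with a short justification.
YES

gcd(207, 291) = 3 > 1, so 207 is not a unit in Z/291Z. In Z/nZ every nonzero non-unit is a zero-divisor: explicitly, take b = 291/gcd = 97 ≠ 0 (mod 291); then 207·97 = 20079 = 69·291, i.e. 207·97 ≡ 0 (mod 291). So 207 is a zero-divisor.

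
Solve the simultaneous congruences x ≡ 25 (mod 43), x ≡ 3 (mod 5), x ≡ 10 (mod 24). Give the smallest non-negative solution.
The moduli 43, 5, 24 are pairwise coprime, so by the CRT there is a unique solution mod 43·5·24 = 5160.
Solve by successive substitution. Start with x ≡ 25 (mod 43).
  Combine with x ≡ 3 (mod 5): write x = 25 + 43·t and require 25 + 43·t ≡ 3 (mod 5), i.e. 43·t ≡ 3 − 25 ≡ 3 (mod 5). Since 43^(−1) ≡ 2 (mod 5) (43 ≡ 3 (mod 5)), t ≡ 2·3 ≡ 1 (mod 5). So x ≡ 25 + 43·1 = 68 (mod 215).
  Combine with x ≡ 10 (mod 24): write x = 68 + 215·t and require 68 + 215·t ≡ 10 (mod 24), i.e. 215·t ≡ 10 − 68 ≡ 14 (mod 24). Since 215^(−1) ≡ 23 (mod 24) (215 ≡ 23 (mod 24)), t ≡ 23·14 ≡ 10 (mod 24). So x ≡ 68 + 215·10 = 2218 (mod 5160).
Unique solution in [0, 5160): x = 2218.

Final answer: x ≡ 2218 (mod 5160); the representative in [0, 5160) is 2218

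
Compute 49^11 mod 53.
10

Use repeated squaring. Binary(11) = 1011. Walk through the bits of the exponent 11 left-to-right: at each bit after the leading one, square the running value, then multiply by 49 if the bit is 1 (always reducing mod 53):
  bit 1 = 1 (leading): start with 49.
  bit 2 = 0: square 49^2 = 2401 ≡ 16 (mod 53).
  bit 3 = 1: square 16^2 = 256 ≡ 44; bit is 1, so multiply 44·49 = 2156 ≡ 36 (mod 53).
  bit 4 = 1: square 36^2 = 1296 ≡ 24; bit is 1, so multiply 24·49 = 1176 ≡ 10 (mod 53).
Final value: 49^11 ≡ 10 (mod 53).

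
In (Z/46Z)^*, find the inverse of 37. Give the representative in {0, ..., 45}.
37^(−1) ≡ 5 (mod 46)

Apply the extended Euclidean algorithm to (46, 37), tracking rows (r, s, t) with s·46 + t·37 = r. Each division r_prev = q·r_cur + r_new produces the new row as (previous row) − q·(current row):
  row A: (46, 1, 0)   [1·46 + 0·37 = 46]
  row B: (37, 0, 1)   [0·46 + 1·37 = 37]
  46 = 1·37 + 9   → row C = row A − 1·row B = (9, 1, −1)   [check: 1·46 − 1·37 = 9]
  37 = 4·9 + 1   → row D = row B − 4·row C = (1, −4, 5)   [check: −4·46 + 5·37 = 1]
  9 = 9·1 + 0   → remainder 0, stop. gcd = 1 (last nonzero row D).
The gcd is 1, so 37 is invertible mod 46. The last nonzero row gives −4·46 + 5·37 = 1, so t = 5. So 37^(−1) ≡ 5 (mod 46). Verify: 37 · 5 = 185 ≡ 1 (mod 46). ✓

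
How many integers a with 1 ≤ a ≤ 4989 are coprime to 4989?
The number of a ∈ {1, ..., 4989} with gcd(a, 4989) = 1 is by definition Euler's totient φ(4989). φ is multiplicative, with φ(p^e) = p^e − p^(e−1). Factorise 4989 = 3 · 1663. Then
  φ(4989) = (3 − 1) · (1663 − 1) = 2 · 1662 = 3324.
So there are 3324 such integers.

Final answer: 3324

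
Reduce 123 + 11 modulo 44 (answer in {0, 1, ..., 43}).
Reduce the summands first: 123 ≡ 35 (mod 44), so 123 + 11 ≡ 35 + 11 (mod 44). 35 + 11 = 46; 46 = 1·44 + 2, so (123 + 11) mod 44 = 2.

Final answer: 2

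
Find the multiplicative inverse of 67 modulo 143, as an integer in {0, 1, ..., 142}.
67^(−1) ≡ 111 (mod 143)

Apply the extended Euclidean algorithm to (143, 67), tracking rows (r, s, t) with s·143 + t·67 = r. Each division r_prev = q·r_cur + r_new produces the new row as (previous row) − q·(current row):
  row A: (143, 1, 0)   [1·143 + 0·67 = 143]
  row B: (67, 0, 1)   [0·143 + 1·67 = 67]
  143 = 2·67 + 9   → row C = row A − 2·row B = (9, 1, −2)   [check: 1·143 − 2·67 = 9]
  67 = 7·9 + 4   → row D = row B − 7·row C = (4, −7, 15)   [check: −7·143 + 15·67 = 4]
  9 = 2·4 + 1   → row E = row C − 2·row D = (1, 15, −32)   [check: 15·143 − 32·67 = 1]
  4 = 4·1 + 0   → remainder 0, stop. gcd = 1 (last nonzero row E).
The gcd is 1, so 67 is invertible mod 143. The last nonzero row gives 15·143 − 32·67 = 1, so t = −32. So 67^(−1) ≡ −32 ≡ 111 (mod 143). Verify: 67 · 111 = 7437 ≡ 1 (mod 143). ✓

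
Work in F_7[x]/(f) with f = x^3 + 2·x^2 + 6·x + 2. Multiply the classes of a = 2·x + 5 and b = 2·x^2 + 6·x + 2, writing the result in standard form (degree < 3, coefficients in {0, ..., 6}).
a · b ≡ 3·x + 2 (mod f(x))

Multiply as integer polynomials: a · b = 4·x^3 + 22·x^2 + 34·x + 10. Reducing coefficients mod 7: a · b ≡ 4·x^3 + x^2 + 6·x + 3. Now divide by f(x) = x^3 + 2·x^2 + 6·x + 2 in F_7[x], eliminating the leading term at each step:
  leading term 4·x^3: subtract (4)·f(x) = 4·x^3 + x^2 + 3·x + 1, leaving 3·x + 2 (coefficients mod 7)
The degree is now < 3, so this is the remainder. Hence a · b ≡ 3·x + 2 in F_7[x]/(f).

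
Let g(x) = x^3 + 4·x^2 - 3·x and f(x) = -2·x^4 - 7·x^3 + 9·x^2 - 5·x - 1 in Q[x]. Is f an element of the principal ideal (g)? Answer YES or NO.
In Q[x] the ideal (g) consists of all multiples of g, so f ∈ (g) iff g | f, i.e. iff the remainder of f on division by g is 0. Divide f by g (g is monic, so eliminate the leading term of the running remainder at each step):
  leading term -2·x^4: subtract (-2·x)·g(x) = -2·x^4 - 8·x^3 + 6·x^2, leaving x^3 + 3·x^2 - 5·x - 1
  leading term x^3: subtract (1)·g(x) = x^3 + 4·x^2 - 3·x, leaving -x^2 - 2·x - 1
The remainder r(x) = -x^2 - 2·x - 1 ≠ 0 (and deg r < deg g), so g ∤ f, i.e. f ∉ (g).

Final answer: NO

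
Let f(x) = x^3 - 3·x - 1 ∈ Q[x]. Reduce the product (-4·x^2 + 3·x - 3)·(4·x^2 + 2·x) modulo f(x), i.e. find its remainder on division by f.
First multiply in Q[x] without reducing: a · b = -16·x^4 + 4·x^3 - 6·x^2 - 6·x. Now divide by f(x) = x^3 - 3·x - 1, eliminating the leading term at each step:
  leading term -16·x^4: subtract (-16·x)·f(x) = -16·x^4 + 48·x^2 + 16·x, leaving 4·x^3 - 54·x^2 - 22·x
  leading term 4·x^3: subtract (4)·f(x) = 4·x^3 - 12·x - 4, leaving -54·x^2 - 10·x + 4
The degree is now < 3, so this is the remainder. Hence a · b ≡ -54·x^2 - 10·x + 4 in Q[x]/(f).

Final answer: a · b ≡ -54·x^2 - 10·x + 4 (mod f(x))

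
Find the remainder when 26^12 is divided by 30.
16

Use repeated squaring. Binary(12) = 1100. Walk through the bits of the exponent 12 left-to-right: at each bit after the leading one, square the running value, then multiply by 26 if the bit is 1 (always reducing mod 30):
  bit 1 = 1 (leading): start with 26.
  bit 2 = 1: square 26^2 = 676 ≡ 16; bit is 1, so multiply 16·26 = 416 ≡ 26 (mod 30).
  bit 3 = 0: square 26^2 = 676 ≡ 16 (mod 30).
  bit 4 = 0: square 16^2 = 256 ≡ 16 (mod 30).
Final value: 26^12 ≡ 16 (mod 30).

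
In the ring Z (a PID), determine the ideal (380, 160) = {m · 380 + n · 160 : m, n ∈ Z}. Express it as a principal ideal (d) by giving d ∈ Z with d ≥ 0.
(380, 160) = (20); d = 20

In the PID Z, (a, b) is generated by gcd(a, b). Compute gcd(380, 160) with the extended Euclidean algorithm, tracking rows (r, s, t) with s·380 + t·160 = r:
  row A: (380, 1, 0)   [1·380 + 0·160 = 380]
  row B: (160, 0, 1)   [0·380 + 1·160 = 160]
  380 = 2·160 + 60   → row C = row A − 2·row B = (60, 1, −2)   [check: 1·380 − 2·160 = 60]
  160 = 2·60 + 40   → row D = row B − 2·row C = (40, −2, 5)   [check: −2·380 + 5·160 = 40]
  60 = 1·40 + 20   → row E = row C − 1·row D = (20, 3, −7)   [check: 3·380 − 7·160 = 20]
  40 = 2·20 + 0   → remainder 0, stop. gcd = 20 (last nonzero row E).
So gcd(380, 160) = 20, with Bézout identity 3·380 − 7·160 = 20. Containment (⊇): the Bézout identity exhibits 20 as an element of (380, 160), giving (20) ⊆ (380, 160). Containment (⊆): since 20 | 380 and 20 | 160 (380 = 20·19, 160 = 20·8), every Z-linear combination of 380 and 160 is divisible by 20, so (380, 160) ⊆ (20). Therefore (380, 160) = (20), d = 20.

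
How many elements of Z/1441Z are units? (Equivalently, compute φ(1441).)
An element a ∈ Z/1441Z is a unit iff gcd(a, 1441) = 1, so the number of units is φ(1441). φ is multiplicative, with φ(p^e) = p^e − p^(e−1). Factorise 1441 = 11 · 131. Then
  φ(1441) = (11 − 1) · (131 − 1) = 10 · 130 = 1300.

Final answer: Z/1441Z has φ(1441) = 1300 units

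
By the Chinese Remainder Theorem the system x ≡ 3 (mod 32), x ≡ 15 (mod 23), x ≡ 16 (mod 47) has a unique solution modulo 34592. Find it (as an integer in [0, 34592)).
x ≡ 19427 (mod 34592); the representative in [0, 34592) is 19427

The moduli 32, 23, 47 are pairwise coprime, so by the CRT there is a unique solution mod 32·23·47 = 34592.
Solve by successive substitution. Start with x ≡ 3 (mod 32).
  Combine with x ≡ 15 (mod 23): write x = 3 + 32·t and require 3 + 32·t ≡ 15 (mod 23), i.e. 32·t ≡ 15 − 3 ≡ 12 (mod 23). Since 32^(−1) ≡ 18 (mod 23) (32 ≡ 9 (mod 23)), t ≡ 18·12 ≡ 9 (mod 23). So x ≡ 3 + 32·9 = 291 (mod 736).
  Combine with x ≡ 16 (mod 47): write x = 291 + 736·t and require 291 + 736·t ≡ 16 (mod 47), i.e. 736·t ≡ 16 − 291 ≡ 7 (mod 47). Since 736^(−1) ≡ 44 (mod 47) (736 ≡ 31 (mod 47)), t ≡ 44·7 ≡ 26 (mod 47). So x ≡ 291 + 736·26 = 19427 (mod 34592).
Unique solution in [0, 34592): x = 19427.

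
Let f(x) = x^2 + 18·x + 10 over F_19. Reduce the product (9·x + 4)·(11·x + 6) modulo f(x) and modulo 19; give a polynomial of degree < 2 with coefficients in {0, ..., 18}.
Multiply as integer polynomials: a · b = 99·x^2 + 98·x + 24. Reducing coefficients mod 19: a · b ≡ 4·x^2 + 3·x + 5. Now divide by f(x) = x^2 + 18·x + 10 in F_19[x], eliminating the leading term at each step:
  leading term 4·x^2: subtract (4)·f(x) = 4·x^2 + 15·x + 2, leaving 7·x + 3 (coefficients mod 19)
The degree is now < 2, so this is the remainder. Hence a · b ≡ 7·x + 3 in F_19[x]/(f).

Final answer: a · b ≡ 7·x + 3 (mod f(x))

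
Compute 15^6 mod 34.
Use repeated squaring. Binary(6) = 110. Walk through the bits of the exponent 6 left-to-right: at each bit after the leading one, square the running value, then multiply by 15 if the bit is 1 (always reducing mod 34):
  bit 1 = 1 (leading): start with 15.
  bit 2 = 1: square 15^2 = 225 ≡ 21; bit is 1, so multiply 21·15 = 315 ≡ 9 (mod 34).
  bit 3 = 0: square 9^2 = 81 ≡ 13 (mod 34).
Final value: 15^6 ≡ 13 (mod 34).

Final answer: 13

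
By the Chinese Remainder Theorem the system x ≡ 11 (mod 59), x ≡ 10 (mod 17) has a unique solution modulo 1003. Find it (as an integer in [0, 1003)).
x ≡ 129 (mod 1003); the representative in [0, 1003) is 129

The moduli 59, 17 are pairwise coprime, so by the CRT there is a unique solution mod 59·17 = 1003.
Solve by successive substitution. Start with x ≡ 11 (mod 59).
  Combine with x ≡ 10 (mod 17): write x = 11 + 59·t and require 11 + 59·t ≡ 10 (mod 17), i.e. 59·t ≡ 10 − 11 ≡ 16 (mod 17). Since 59^(−1) ≡ 15 (mod 17) (59 ≡ 8 (mod 17)), t ≡ 15·16 ≡ 2 (mod 17). So x ≡ 11 + 59·2 = 129 (mod 1003).
Unique solution in [0, 1003): x = 129.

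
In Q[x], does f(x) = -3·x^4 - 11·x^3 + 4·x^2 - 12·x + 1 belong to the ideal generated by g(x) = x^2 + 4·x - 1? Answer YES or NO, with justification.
In Q[x] the ideal (g) consists of all multiples of g, so f ∈ (g) iff g | f, i.e. iff the remainder of f on division by g is 0. Divide f by g (g is monic, so eliminate the leading term of the running remainder at each step):
  leading term -3·x^4: subtract (-3·x^2)·g(x) = -3·x^4 - 12·x^3 + 3·x^2, leaving x^3 + x^2 - 12·x + 1
  leading term x^3: subtract (x)·g(x) = x^3 + 4·x^2 - x, leaving -3·x^2 - 11·x + 1
  leading term -3·x^2: subtract (-3)·g(x) = -3·x^2 - 12·x + 3, leaving x - 2
The remainder r(x) = x - 2 ≠ 0 (and deg r < deg g), so g ∤ f, i.e. f ∉ (g).

Final answer: NO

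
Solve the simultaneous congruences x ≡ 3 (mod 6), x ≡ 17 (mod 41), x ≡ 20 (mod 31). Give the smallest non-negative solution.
x ≡ 6003 (mod 7626); the representative in [0, 7626) is 6003

The moduli 6, 41, 31 are pairwise coprime, so by the CRT there is a unique solution mod 6·41·31 = 7626.
Solve by successive substitution. Start with x ≡ 3 (mod 6).
  Combine with x ≡ 17 (mod 41): write x = 3 + 6·t and require 3 + 6·t ≡ 17 (mod 41), i.e. 6·t ≡ 17 − 3 ≡ 14 (mod 41). Since 6^(−1) ≡ 7 (mod 41), t ≡ 7·14 ≡ 16 (mod 41). So x ≡ 3 + 6·16 = 99 (mod 246).
  Combine with x ≡ 20 (mod 31): write x = 99 + 246·t and require 99 + 246·t ≡ 20 (mod 31), i.e. 246·t ≡ 20 − 99 ≡ 14 (mod 31). Since 246^(−1) ≡ 15 (mod 31) (246 ≡ 29 (mod 31)), t ≡ 15·14 ≡ 24 (mod 31). So x ≡ 99 + 246·24 = 6003 (mod 7626).
Unique solution in [0, 7626): x = 6003.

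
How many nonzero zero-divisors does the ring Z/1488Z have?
Z/1488Z has 1007 nonzero zero-divisors

In Z/1488Z each nonzero element is either a unit (gcd with 1488 is 1) or a zero-divisor (gcd > 1). The number of units is φ(1488): factorise 1488 = 2^4 · 3 · 31, so φ(1488) = (2^4 − 2^3) · (3 − 1) · (31 − 1) = 8 · 2 · 30 = 480. The nonzero elements number 1488 − 1 = 1487. Hence the nonzero zero-divisors number 1487 − 480 = 1007.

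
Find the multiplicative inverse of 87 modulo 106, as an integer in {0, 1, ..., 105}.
Apply the extended Euclidean algorithm to (106, 87), tracking rows (r, s, t) with s·106 + t·87 = r. Each division r_prev = q·r_cur + r_new produces the new row as (previous row) − q·(current row):
  row A: (106, 1, 0)   [1·106 + 0·87 = 106]
  row B: (87, 0, 1)   [0·106 + 1·87 = 87]
  106 = 1·87 + 19   → row C = row A − 1·row B = (19, 1, −1)   [check: 1·106 − 1·87 = 19]
  87 = 4·19 + 11   → row D = row B − 4·row C = (11, −4, 5)   [check: −4·106 + 5·87 = 11]
  19 = 1·11 + 8   → row E = row C − 1·row D = (8, 5, −6)   [check: 5·106 − 6·87 = 8]
  11 = 1·8 + 3   → row F = row D − 1·row E = (3, −9, 11)   [check: −9·106 + 11·87 = 3]
  8 = 2·3 + 2   → row G = row E − 2·row F = (2, 23, −28)   [check: 23·106 − 28·87 = 2]
  3 = 1·2 + 1   → row H = row F − 1·row G = (1, −32, 39)   [check: −32·106 + 39·87 = 1]
  2 = 2·1 + 0   → remainder 0, stop. gcd = 1 (last nonzero row H).
The gcd is 1, so 87 is invertible mod 106. The last nonzero row gives −32·106 + 39·87 = 1, so t = 39. So 87^(−1) ≡ 39 (mod 106). Verify: 87 · 39 = 3393 ≡ 1 (mod 106). ✓

Final answer: 87^(−1) ≡ 39 (mod 106)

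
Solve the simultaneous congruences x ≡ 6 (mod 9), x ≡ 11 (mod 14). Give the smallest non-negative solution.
x ≡ 123 (mod 126); the representative in [0, 126) is 123

The moduli 9, 14 are pairwise coprime, so by the CRT there is a unique solution mod 9·14 = 126.
Solve by successive substitution. Start with x ≡ 6 (mod 9).
  Combine with x ≡ 11 (mod 14): write x = 6 + 9·t and require 6 + 9·t ≡ 11 (mod 14), i.e. 9·t ≡ 11 − 6 ≡ 5 (mod 14). Since 9^(−1) ≡ 11 (mod 14), t ≡ 11·5 ≡ 13 (mod 14). So x ≡ 6 + 9·13 = 123 (mod 126).
Unique solution in [0, 126): x = 123.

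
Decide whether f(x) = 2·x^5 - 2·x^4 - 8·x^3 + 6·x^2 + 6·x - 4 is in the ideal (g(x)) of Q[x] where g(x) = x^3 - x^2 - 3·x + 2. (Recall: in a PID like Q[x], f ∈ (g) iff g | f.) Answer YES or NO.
In Q[x] the ideal (g) consists of all multiples of g, so f ∈ (g) iff g | f, i.e. iff the remainder of f on division by g is 0. Divide f by g (g is monic, so eliminate the leading term of the running remainder at each step):
  leading term 2·x^5: subtract (2·x^2)·g(x) = 2·x^5 - 2·x^4 - 6·x^3 + 4·x^2, leaving -2·x^3 + 2·x^2 + 6·x - 4
  leading term -2·x^3: subtract (-2)·g(x) = -2·x^3 + 2·x^2 + 6·x - 4, leaving 0
The remainder is 0, so f(x) = g(x) · h(x) with h(x) = 2·x^2 - 2. Hence g | f, i.e. f ∈ (g).

Final answer: YES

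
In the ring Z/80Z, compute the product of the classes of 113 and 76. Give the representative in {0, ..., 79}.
Reduce the factors first: 113 ≡ 33 (mod 80), so 113 · 76 ≡ 33 · 76 (mod 80). 33 · 76 = 2508. Dividing by 80: 2508 = 31·80 + 28. So (113 · 76) mod 80 = 28.

Final answer: 28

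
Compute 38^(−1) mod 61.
Apply the extended Euclidean algorithm to (61, 38), tracking rows (r, s, t) with s·61 + t·38 = r. Each division r_prev = q·r_cur + r_new produces the new row as (previous row) − q·(current row):
  row A: (61, 1, 0)   [1·61 + 0·38 = 61]
  row B: (38, 0, 1)   [0·61 + 1·38 = 38]
  61 = 1·38 + 23   → row C = row A − 1·row B = (23, 1, −1)   [check: 1·61 − 1·38 = 23]
  38 = 1·23 + 15   → row D = row B − 1·row C = (15, −1, 2)   [check: −1·61 + 2·38 = 15]
  23 = 1·15 + 8   → row E = row C − 1·row D = (8, 2, −3)   [check: 2·61 − 3·38 = 8]
  15 = 1·8 + 7   → row F = row D − 1·row E = (7, −3, 5)   [check: −3·61 + 5·38 = 7]
  8 = 1·7 + 1   → row G = row E − 1·row F = (1, 5, −8)   [check: 5·61 − 8·38 = 1]
  7 = 7·1 + 0   → remainder 0, stop. gcd = 1 (last nonzero row G).
The gcd is 1, so 38 is invertible mod 61. The last nonzero row gives 5·61 − 8·38 = 1, so t = −8. So 38^(−1) ≡ −8 ≡ 53 (mod 61). Verify: 38 · 53 = 2014 ≡ 1 (mod 61). ✓

Final answer: 38^(−1) ≡ 53 (mod 61)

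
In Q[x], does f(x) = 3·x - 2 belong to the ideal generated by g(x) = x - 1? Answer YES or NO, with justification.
In Q[x] the ideal (g) consists of all multiples of g, so f ∈ (g) iff g | f, i.e. iff the remainder of f on division by g is 0. Divide f by g (g is monic, so eliminate the leading term of the running remainder at each step):
  leading term 3·x: subtract (3)·g(x) = 3·x - 3, leaving 1
The remainder r(x) = 1 ≠ 0 (and deg r < deg g), so g ∤ f, i.e. f ∉ (g).

Final answer: NO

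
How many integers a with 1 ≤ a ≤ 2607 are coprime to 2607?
1560

The number of a ∈ {1, ..., 2607} with gcd(a, 2607) = 1 is by definition Euler's totient φ(2607). φ is multiplicative, with φ(p^e) = p^e − p^(e−1). Factorise 2607 = 3 · 11 · 79. Then
  φ(2607) = (3 − 1) · (11 − 1) · (79 − 1) = 2 · 10 · 78 = 1560.
So there are 1560 such integers.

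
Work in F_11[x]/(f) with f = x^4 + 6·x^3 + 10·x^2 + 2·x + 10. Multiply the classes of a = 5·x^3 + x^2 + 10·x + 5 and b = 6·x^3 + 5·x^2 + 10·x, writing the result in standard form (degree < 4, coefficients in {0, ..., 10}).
a · b ≡ 5·x^3 + 7·x^2 + x + 5 (mod f(x))

Multiply as integer polynomials: a · b = 30·x^6 + 31·x^5 + 115·x^4 + 90·x^3 + 125·x^2 + 50·x. Reducing coefficients mod 11: a · b ≡ 8·x^6 + 9·x^5 + 5·x^4 + 2·x^3 + 4·x^2 + 6·x. Now divide by f(x) = x^4 + 6·x^3 + 10·x^2 + 2·x + 10 in F_11[x], eliminating the leading term at each step:
  leading term 8·x^6: subtract (8·x^2)·f(x) = 8·x^6 + 4·x^5 + 3·x^4 + 5·x^3 + 3·x^2, leaving 5·x^5 + 2·x^4 + 8·x^3 + x^2 + 6·x (coefficients mod 11)
  leading term 5·x^5: subtract (5·x)·f(x) = 5·x^5 + 8·x^4 + 6·x^3 + 10·x^2 + 6·x, leaving 5·x^4 + 2·x^3 + 2·x^2 (coefficients mod 11)
  leading term 5·x^4: subtract (5)·f(x) = 5·x^4 + 8·x^3 + 6·x^2 + 10·x + 6, leaving 5·x^3 + 7·x^2 + x + 5 (coefficients mod 11)
The degree is now < 4, so this is the remainder. Hence a · b ≡ 5·x^3 + 7·x^2 + x + 5 in F_11[x]/(f).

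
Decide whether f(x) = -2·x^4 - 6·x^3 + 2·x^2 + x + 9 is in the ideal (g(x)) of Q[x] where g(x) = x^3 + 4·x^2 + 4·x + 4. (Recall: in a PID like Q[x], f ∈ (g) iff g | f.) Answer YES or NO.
NO

In Q[x] the ideal (g) consists of all multiples of g, so f ∈ (g) iff g | f, i.e. iff the remainder of f on division by g is 0. Divide f by g (g is monic, so eliminate the leading term of the running remainder at each step):
  leading term -2·x^4: subtract (-2·x)·g(x) = -2·x^4 - 8·x^3 - 8·x^2 - 8·x, leaving 2·x^3 + 10·x^2 + 9·x + 9
  leading term 2·x^3: subtract (2)·g(x) = 2·x^3 + 8·x^2 + 8·x + 8, leaving 2·x^2 + x + 1
The remainder r(x) = 2·x^2 + x + 1 ≠ 0 (and deg r < deg g), so g ∤ f, i.e. f ∉ (g).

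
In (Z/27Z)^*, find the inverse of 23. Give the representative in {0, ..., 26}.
23^(−1) ≡ 20 (mod 27)

Apply the extended Euclidean algorithm to (27, 23), tracking rows (r, s, t) with s·27 + t·23 = r. Each division r_prev = q·r_cur + r_new produces the new row as (previous row) − q·(current row):
  row A: (27, 1, 0)   [1·27 + 0·23 = 27]
  row B: (23, 0, 1)   [0·27 + 1·23 = 23]
  27 = 1·23 + 4   → row C = row A − 1·row B = (4, 1, −1)   [check: 1·27 − 1·23 = 4]
  23 = 5·4 + 3   → row D = row B − 5·row C = (3, −5, 6)   [check: −5·27 + 6·23 = 3]
  4 = 1·3 + 1   → row E = row C − 1·row D = (1, 6, −7)   [check: 6·27 − 7·23 = 1]
  3 = 3·1 + 0   → remainder 0, stop. gcd = 1 (last nonzero row E).
The gcd is 1, so 23 is invertible mod 27. The last nonzero row gives 6·27 − 7·23 = 1, so t = −7. So 23^(−1) ≡ −7 ≡ 20 (mod 27). Verify: 23 · 20 = 460 ≡ 1 (mod 27). ✓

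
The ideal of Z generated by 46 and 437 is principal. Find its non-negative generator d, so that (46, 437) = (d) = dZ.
In the PID Z, (a, b) is generated by gcd(a, b). Compute gcd(437, 46) with the extended Euclidean algorithm, tracking rows (r, s, t) with s·437 + t·46 = r:
  row A: (437, 1, 0)   [1·437 + 0·46 = 437]
  row B: (46, 0, 1)   [0·437 + 1·46 = 46]
  437 = 9·46 + 23   → row C = row A − 9·row B = (23, 1, −9)   [check: 1·437 − 9·46 = 23]
  46 = 2·23 + 0   → remainder 0, stop. gcd = 23 (last nonzero row C).
So gcd(46, 437) = 23, with Bézout identity 1·437 − 9·46 = 23. Containment (⊇): the Bézout identity exhibits 23 as an element of (46, 437), giving (23) ⊆ (46, 437). Containment (⊆): since 23 | 46 and 23 | 437 (46 = 23·2, 437 = 23·19), every Z-linear combination of 46 and 437 is divisible by 23, so (46, 437) ⊆ (23). Therefore (46, 437) = (23), d = 23.

Final answer: (46, 437) = (23); d = 23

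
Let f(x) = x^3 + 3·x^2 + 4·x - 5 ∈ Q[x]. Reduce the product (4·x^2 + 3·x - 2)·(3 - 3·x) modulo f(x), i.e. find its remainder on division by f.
First multiply in Q[x] without reducing: a · b = -12·x^3 + 3·x^2 + 15·x - 6. Now divide by f(x) = x^3 + 3·x^2 + 4·x - 5, eliminating the leading term at each step:
  leading term -12·x^3: subtract (-12)·f(x) = -12·x^3 - 36·x^2 - 48·x + 60, leaving 39·x^2 + 63·x - 66
The degree is now < 3, so this is the remainder. Hence a · b ≡ 39·x^2 + 63·x - 66 in Q[x]/(f).

Final answer: a · b ≡ 39·x^2 + 63·x - 66 (mod f(x))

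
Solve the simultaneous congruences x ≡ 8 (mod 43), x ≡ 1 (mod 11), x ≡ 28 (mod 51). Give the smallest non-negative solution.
The moduli 43, 11, 51 are pairwise coprime, so by the CRT there is a unique solution mod 43·11·51 = 24123.
Solve by successive substitution. Start with x ≡ 8 (mod 43).
  Combine with x ≡ 1 (mod 11): write x = 8 + 43·t and require 8 + 43·t ≡ 1 (mod 11), i.e. 43·t ≡ 1 − 8 ≡ 4 (mod 11). Since 43^(−1) ≡ 10 (mod 11) (43 ≡ 10 (mod 11)), t ≡ 10·4 ≡ 7 (mod 11). So x ≡ 8 + 43·7 = 309 (mod 473).
  Combine with x ≡ 28 (mod 51): write x = 309 + 473·t and require 309 + 473·t ≡ 28 (mod 51), i.e. 473·t ≡ 28 − 309 ≡ 25 (mod 51). Since 473^(−1) ≡ 11 (mod 51) (473 ≡ 14 (mod 51)), t ≡ 11·25 ≡ 20 (mod 51). So x ≡ 309 + 473·20 = 9769 (mod 24123).
Unique solution in [0, 24123): x = 9769.

Final answer: x ≡ 9769 (mod 24123); the representative in [0, 24123) is 9769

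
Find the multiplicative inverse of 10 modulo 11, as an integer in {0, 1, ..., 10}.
10^(−1) ≡ 10 (mod 11)

Apply the extended Euclidean algorithm to (11, 10), tracking rows (r, s, t) with s·11 + t·10 = r. Each division r_prev = q·r_cur + r_new produces the new row as (previous row) − q·(current row):
  row A: (11, 1, 0)   [1·11 + 0·10 = 11]
  row B: (10, 0, 1)   [0·11 + 1·10 = 10]
  11 = 1·10 + 1   → row C = row A − 1·row B = (1, 1, −1)   [check: 1·11 − 1·10 = 1]
  10 = 10·1 + 0   → remainder 0, stop. gcd = 1 (last nonzero row C).
The gcd is 1, so 10 is invertible mod 11. The last nonzero row gives 1·11 − 1·10 = 1, so t = −1. So 10^(−1) ≡ −1 ≡ 10 (mod 11). Verify: 10 · 10 = 100 ≡ 1 (mod 11). ✓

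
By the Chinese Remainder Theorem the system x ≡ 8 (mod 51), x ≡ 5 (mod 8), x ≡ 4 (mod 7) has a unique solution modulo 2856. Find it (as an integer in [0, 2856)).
x ≡ 2405 (mod 2856); the representative in [0, 2856) is 2405

The moduli 51, 8, 7 are pairwise coprime, so by the CRT there is a unique solution mod 51·8·7 = 2856.
Solve by successive substitution. Start with x ≡ 8 (mod 51).
  Combine with x ≡ 5 (mod 8): write x = 8 + 51·t and require 8 + 51·t ≡ 5 (mod 8), i.e. 51·t ≡ 5 − 8 ≡ 5 (mod 8). Since 51^(−1) ≡ 3 (mod 8) (51 ≡ 3 (mod 8)), t ≡ 3·5 ≡ 7 (mod 8). So x ≡ 8 + 51·7 = 365 (mod 408).
  Combine with x ≡ 4 (mod 7): write x = 365 + 408·t and require 365 + 408·t ≡ 4 (mod 7), i.e. 408·t ≡ 4 − 365 ≡ 3 (mod 7). Since 408^(−1) ≡ 4 (mod 7) (408 ≡ 2 (mod 7)), t ≡ 4·3 ≡ 5 (mod 7). So x ≡ 365 + 408·5 = 2405 (mod 2856).
Unique solution in [0, 2856): x = 2405.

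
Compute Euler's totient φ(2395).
φ is multiplicative, with φ(p^e) = p^e − p^(e−1). Factorise 2395 = 5 · 479. Then
  φ(2395) = (5 − 1) · (479 − 1) = 4 · 478 = 1912.

Final answer: φ(2395) = 1912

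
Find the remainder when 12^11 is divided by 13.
12

Use repeated squaring. Binary(11) = 1011. Walk through the bits of the exponent 11 left-to-right: at each bit after the leading one, square the running value, then multiply by 12 if the bit is 1 (always reducing mod 13):
  bit 1 = 1 (leading): start with 12.
  bit 2 = 0: square 12^2 = 144 ≡ 1 (mod 13).
  bit 3 = 1: square 1^2 = 1; bit is 1, so multiply 1·12 = 12 (mod 13).
  bit 4 = 1: square 12^2 = 144 ≡ 1; bit is 1, so multiply 1·12 = 12 (mod 13).
Final value: 12^11 ≡ 12 (mod 13).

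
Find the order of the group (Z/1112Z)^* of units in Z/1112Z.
(Z/1112Z)^* consists of the classes a with gcd(a, 1112) = 1, so its order is φ(1112). φ is multiplicative, with φ(p^e) = p^e − p^(e−1). Factorise 1112 = 2^3 · 139. Then
  φ(1112) = (2^3 − 2^2) · (139 − 1) = 4 · 138 = 552.
Thus |(Z/1112Z)^*| = 552.

Final answer: |(Z/1112Z)^*| = 552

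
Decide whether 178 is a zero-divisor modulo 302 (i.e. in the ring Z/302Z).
gcd(178, 302) = 2 > 1, so 178 is not a unit in Z/302Z. In Z/nZ every nonzero non-unit is a zero-divisor: explicitly, take b = 302/gcd = 151 ≠ 0 (mod 302); then 178·151 = 26878 = 89·302, i.e. 178·151 ≡ 0 (mod 302). So 178 is a zero-divisor.

Final answer: YES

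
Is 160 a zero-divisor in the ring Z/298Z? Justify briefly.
gcd(160, 298) = 2 > 1, so 160 is not a unit in Z/298Z. In Z/nZ every nonzero non-unit is a zero-divisor: explicitly, take b = 298/gcd = 149 ≠ 0 (mod 298); then 160·149 = 23840 = 80·298, i.e. 160·149 ≡ 0 (mod 298). So 160 is a zero-divisor.

Final answer: YES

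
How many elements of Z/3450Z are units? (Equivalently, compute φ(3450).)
An element a ∈ Z/3450Z is a unit iff gcd(a, 3450) = 1, so the number of units is φ(3450). φ is multiplicative, with φ(p^e) = p^e − p^(e−1). Factorise 3450 = 2 · 3 · 5^2 · 23. Then
  φ(3450) = (2 − 1) · (3 − 1) · (5^2 − 5^1) · (23 − 1) = 1 · 2 · 20 · 22 = 880.

Final answer: Z/3450Z has φ(3450) = 880 units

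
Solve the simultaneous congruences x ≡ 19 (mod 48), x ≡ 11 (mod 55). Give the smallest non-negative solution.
x ≡ 451 (mod 2640); the representative in [0, 2640) is 451

The moduli 48, 55 are pairwise coprime, so by the CRT there is a unique solution mod 48·55 = 2640.
Solve by successive substitution. Start with x ≡ 19 (mod 48).
  Combine with x ≡ 11 (mod 55): write x = 19 + 48·t and require 19 + 48·t ≡ 11 (mod 55), i.e. 48·t ≡ 11 − 19 ≡ 47 (mod 55). Since 48^(−1) ≡ 47 (mod 55), t ≡ 47·47 ≡ 9 (mod 55). So x ≡ 19 + 48·9 = 451 (mod 2640).
Unique solution in [0, 2640): x = 451.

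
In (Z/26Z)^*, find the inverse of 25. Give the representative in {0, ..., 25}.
25^(−1) ≡ 25 (mod 26)

Apply the extended Euclidean algorithm to (26, 25), tracking rows (r, s, t) with s·26 + t·25 = r. Each division r_prev = q·r_cur + r_new produces the new row as (previous row) − q·(current row):
  row A: (26, 1, 0)   [1·26 + 0·25 = 26]
  row B: (25, 0, 1)   [0·26 + 1·25 = 25]
  26 = 1·25 + 1   → row C = row A − 1·row B = (1, 1, −1)   [check: 1·26 − 1·25 = 1]
  25 = 25·1 + 0   → remainder 0, stop. gcd = 1 (last nonzero row C).
The gcd is 1, so 25 is invertible mod 26. The last nonzero row gives 1·26 − 1·25 = 1, so t = −1. So 25^(−1) ≡ −1 ≡ 25 (mod 26). Verify: 25 · 25 = 625 ≡ 1 (mod 26). ✓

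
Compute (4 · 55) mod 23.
13

Reduce the factors first: 55 ≡ 9 (mod 23), so 4 · 55 ≡ 4 · 9 (mod 23). 4 · 9 = 36. Dividing by 23: 36 = 1·23 + 13. So (4 · 55) mod 23 = 13.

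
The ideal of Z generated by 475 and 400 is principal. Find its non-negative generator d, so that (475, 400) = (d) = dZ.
In the PID Z, (a, b) is generated by gcd(a, b). Compute gcd(475, 400) with the extended Euclidean algorithm, tracking rows (r, s, t) with s·475 + t·400 = r:
  row A: (475, 1, 0)   [1·475 + 0·400 = 475]
  row B: (400, 0, 1)   [0·475 + 1·400 = 400]
  475 = 1·400 + 75   → row C = row A − 1·row B = (75, 1, −1)   [check: 1·475 − 1·400 = 75]
  400 = 5·75 + 25   → row D = row B − 5·row C = (25, −5, 6)   [check: −5·475 + 6·400 = 25]
  75 = 3·25 + 0   → remainder 0, stop. gcd = 25 (last nonzero row D).
So gcd(475, 400) = 25, with Bézout identity −5·475 + 6·400 = 25. Containment (⊇): the Bézout identity exhibits 25 as an element of (475, 400), giving (25) ⊆ (475, 400). Containment (⊆): since 25 | 475 and 25 | 400 (475 = 25·19, 400 = 25·16), every Z-linear combination of 475 and 400 is divisible by 25, so (475, 400) ⊆ (25). Therefore (475, 400) = (25), d = 25.

Final answer: (475, 400) = (25); d = 25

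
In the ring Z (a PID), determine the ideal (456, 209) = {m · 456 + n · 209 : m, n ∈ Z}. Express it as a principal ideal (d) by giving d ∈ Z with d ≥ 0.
(456, 209) = (19); d = 19

In the PID Z, (a, b) is generated by gcd(a, b). Compute gcd(456, 209) with the extended Euclidean algorithm, tracking rows (r, s, t) with s·456 + t·209 = r:
  row A: (456, 1, 0)   [1·456 + 0·209 = 456]
  row B: (209, 0, 1)   [0·456 + 1·209 = 209]
  456 = 2·209 + 38   → row C = row A − 2·row B = (38, 1, −2)   [check: 1·456 − 2·209 = 38]
  209 = 5·38 + 19   → row D = row B − 5·row C = (19, −5, 11)   [check: −5·456 + 11·209 = 19]
  38 = 2·19 + 0   → remainder 0, stop. gcd = 19 (last nonzero row D).
So gcd(456, 209) = 19, with Bézout identity −5·456 + 11·209 = 19. Containment (⊇): the Bézout identity exhibits 19 as an element of (456, 209), giving (19) ⊆ (456, 209). Containment (⊆): since 19 | 456 and 19 | 209 (456 = 19·24, 209 = 19·11), every Z-linear combination of 456 and 209 is divisible by 19, so (456, 209) ⊆ (19). Therefore (456, 209) = (19), d = 19.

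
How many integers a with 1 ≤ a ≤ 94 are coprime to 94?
The number of a ∈ {1, ..., 94} with gcd(a, 94) = 1 is by definition Euler's totient φ(94). φ is multiplicative, with φ(p^e) = p^e − p^(e−1). Factorise 94 = 2 · 47. Then
  φ(94) = (2 − 1) · (47 − 1) = 1 · 46 = 46.
So there are 46 such integers.

Final answer: 46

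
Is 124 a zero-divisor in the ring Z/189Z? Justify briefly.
gcd(124, 189) = 1, so 124 is a unit in Z/189Z (it has a multiplicative inverse). A unit cannot be a zero-divisor: if 124·b ≡ 0 then multiplying both sides by 124^(−1) gives b ≡ 0. So 124 is not a zero-divisor.

Final answer: NO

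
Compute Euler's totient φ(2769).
φ is multiplicative, with φ(p^e) = p^e − p^(e−1). Factorise 2769 = 3 · 13 · 71. Then
  φ(2769) = (3 − 1) · (13 − 1) · (71 − 1) = 2 · 12 · 70 = 1680.

Final answer: φ(2769) = 1680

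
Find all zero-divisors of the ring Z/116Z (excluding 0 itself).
nonzero zero-divisors of Z/116Z = {2, 4, 6, 8, 10, 12, 14, 16, 18, 20, 22, 24, 26, 28, 29, 30, 32, 34, 36, 38, 40, 42, 44, 46, 48, 50, 52, 54, 56, 58, 60, 62, 64, 66, 68, 70, 72, 74, 76, 78, 80, 82, 84, 86, 87, 88, 90, 92, 94, 96, 98, 100, 102, 104, 106, 108, 110, 112, 114}

An element a ∈ Z/116Z (with a ≠ 0) is a zero-divisor iff gcd(a, 116) > 1 (because a is a unit precisely when gcd(a, n) = 1, and in Z/nZ every nonzero, non-unit element is a zero-divisor). Scan a = 1, ..., 115 and keep those with gcd(a, 116) > 1:
  gcd(2, 116) = 2, gcd(4, 116) = 4, gcd(6, 116) = 2, gcd(8, 116) = 4, gcd(10, 116) = 2, gcd(12, 116) = 4, gcd(14, 116) = 2, gcd(16, 116) = 4, gcd(18, 116) = 2, gcd(20, 116) = 4, gcd(22, 116) = 2, gcd(24, 116) = 4, gcd(26, 116) = 2, gcd(28, 116) = 4, gcd(29, 116) = 29, gcd(30, 116) = 2, gcd(32, 116) = 4, gcd(34, 116) = 2, gcd(36, 116) = 4, gcd(38, 116) = 2, gcd(40, 116) = 4, gcd(42, 116) = 2, gcd(44, 116) = 4, gcd(46, 116) = 2, gcd(48, 116) = 4, gcd(50, 116) = 2, gcd(52, 116) = 4, gcd(54, 116) = 2, gcd(56, 116) = 4, gcd(58, 116) = 58, gcd(60, 116) = 4, gcd(62, 116) = 2, gcd(64, 116) = 4, gcd(66, 116) = 2, gcd(68, 116) = 4, gcd(70, 116) = 2, gcd(72, 116) = 4, gcd(74, 116) = 2, gcd(76, 116) = 4, gcd(78, 116) = 2, gcd(80, 116) = 4, gcd(82, 116) = 2, gcd(84, 116) = 4, gcd(86, 116) = 2, gcd(87, 116) = 29, gcd(88, 116) = 4, gcd(90, 116) = 2, gcd(92, 116) = 4, gcd(94, 116) = 2, gcd(96, 116) = 4, gcd(98, 116) = 2, gcd(100, 116) = 4, gcd(102, 116) = 2, gcd(104, 116) = 4, gcd(106, 116) = 2, gcd(108, 116) = 4, gcd(110, 116) = 2, gcd(112, 116) = 4, gcd(114, 116) = 2.
All other a ∈ {1, ..., 115} have gcd(a, 116) = 1 and are units. So the nonzero zero-divisors are exactly the 59 values of a appearing in this scan.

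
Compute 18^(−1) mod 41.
18^(−1) ≡ 16 (mod 41)

Apply the extended Euclidean algorithm to (41, 18), tracking rows (r, s, t) with s·41 + t·18 = r. Each division r_prev = q·r_cur + r_new produces the new row as (previous row) − q·(current row):
  row A: (41, 1, 0)   [1·41 + 0·18 = 41]
  row B: (18, 0, 1)   [0·41 + 1·18 = 18]
  41 = 2·18 + 5   → row C = row A − 2·row B = (5, 1, −2)   [check: 1·41 − 2·18 = 5]
  18 = 3·5 + 3   → row D = row B − 3·row C = (3, −3, 7)   [check: −3·41 + 7·18 = 3]
  5 = 1·3 + 2   → row E = row C − 1·row D = (2, 4, −9)   [check: 4·41 − 9·18 = 2]
  3 = 1·2 + 1   → row F = row D − 1·row E = (1, −7, 16)   [check: −7·41 + 16·18 = 1]
  2 = 2·1 + 0   → remainder 0, stop. gcd = 1 (last nonzero row F).
The gcd is 1, so 18 is invertible mod 41. The last nonzero row gives −7·41 + 16·18 = 1, so t = 16. So 18^(−1) ≡ 16 (mod 41). Verify: 18 · 16 = 288 ≡ 1 (mod 41). ✓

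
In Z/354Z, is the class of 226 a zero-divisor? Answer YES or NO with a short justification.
gcd(226, 354) = 2 > 1, so 226 is not a unit in Z/354Z. In Z/nZ every nonzero non-unit is a zero-divisor: explicitly, take b = 354/gcd = 177 ≠ 0 (mod 354); then 226·177 = 40002 = 113·354, i.e. 226·177 ≡ 0 (mod 354). So 226 is a zero-divisor.

Final answer: YES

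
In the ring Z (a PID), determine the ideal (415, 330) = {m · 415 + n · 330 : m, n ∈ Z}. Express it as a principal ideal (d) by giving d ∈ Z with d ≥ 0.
In the PID Z, (a, b) is generated by gcd(a, b). Compute gcd(415, 330) with the extended Euclidean algorithm, tracking rows (r, s, t) with s·415 + t·330 = r:
  row A: (415, 1, 0)   [1·415 + 0·330 = 415]
  row B: (330, 0, 1)   [0·415 + 1·330 = 330]
  415 = 1·330 + 85   → row C = row A − 1·row B = (85, 1, −1)   [check: 1·415 − 1·330 = 85]
  330 = 3·85 + 75   → row D = row B − 3·row C = (75, −3, 4)   [check: −3·415 + 4·330 = 75]
  85 = 1·75 + 10   → row E = row C − 1·row D = (10, 4, −5)   [check: 4·415 − 5·330 = 10]
  75 = 7·10 + 5   → row F = row D − 7·row E = (5, −31, 39)   [check: −31·415 + 39·330 = 5]
  10 = 2·5 + 0   → remainder 0, stop. gcd = 5 (last nonzero row F).
So gcd(415, 330) = 5, with Bézout identity −31·415 + 39·330 = 5. Containment (⊇): the Bézout identity exhibits 5 as an element of (415, 330), giving (5) ⊆ (415, 330). Containment (⊆): since 5 | 415 and 5 | 330 (415 = 5·83, 330 = 5·66), every Z-linear combination of 415 and 330 is divisible by 5, so (415, 330) ⊆ (5). Therefore (415, 330) = (5), d = 5.

Final answer: (415, 330) = (5); d = 5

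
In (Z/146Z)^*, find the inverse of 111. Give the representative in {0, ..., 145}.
Apply the extended Euclidean algorithm to (146, 111), tracking rows (r, s, t) with s·146 + t·111 = r. Each division r_prev = q·r_cur + r_new produces the new row as (previous row) − q·(current row):
  row A: (146, 1, 0)   [1·146 + 0·111 = 146]
  row B: (111, 0, 1)   [0·146 + 1·111 = 111]
  146 = 1·111 + 35   → row C = row A − 1·row B = (35, 1, −1)   [check: 1·146 − 1·111 = 35]
  111 = 3·35 + 6   → row D = row B − 3·row C = (6, −3, 4)   [check: −3·146 + 4·111 = 6]
  35 = 5·6 + 5   → row E = row C − 5·row D = (5, 16, −21)   [check: 16·146 − 21·111 = 5]
  6 = 1·5 + 1   → row F = row D − 1·row E = (1, −19, 25)   [check: −19·146 + 25·111 = 1]
  5 = 5·1 + 0   → remainder 0, stop. gcd = 1 (last nonzero row F).
The gcd is 1, so 111 is invertible mod 146. The last nonzero row gives −19·146 + 25·111 = 1, so t = 25. So 111^(−1) ≡ 25 (mod 146). Verify: 111 · 25 = 2775 ≡ 1 (mod 146). ✓

Final answer: 111^(−1) ≡ 25 (mod 146)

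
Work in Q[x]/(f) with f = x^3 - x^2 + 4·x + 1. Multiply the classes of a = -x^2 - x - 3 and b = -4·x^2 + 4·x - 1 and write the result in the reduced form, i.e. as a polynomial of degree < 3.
First multiply in Q[x] without reducing: a · b = 4·x^4 + 9·x^2 - 11·x + 3. Now divide by f(x) = x^3 - x^2 + 4·x + 1, eliminating the leading term at each step:
  leading term 4·x^4: subtract (4·x)·f(x) = 4·x^4 - 4·x^3 + 16·x^2 + 4·x, leaving 4·x^3 - 7·x^2 - 15·x + 3
  leading term 4·x^3: subtract (4)·f(x) = 4·x^3 - 4·x^2 + 16·x + 4, leaving -3·x^2 - 31·x - 1
The degree is now < 3, so this is the remainder. Hence a · b ≡ -3·x^2 - 31·x - 1 in Q[x]/(f).

Final answer: a · b ≡ -3·x^2 - 31·x - 1 (mod f(x))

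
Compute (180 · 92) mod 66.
Reduce the factors first: 180 ≡ 48, 92 ≡ 26 (mod 66), so 180 · 92 ≡ 48 · 26 (mod 66). 48 · 26 = 1248. Dividing by 66: 1248 = 18·66 + 60. So (180 · 92) mod 66 = 60.

Final answer: 60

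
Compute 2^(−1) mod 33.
Apply the extended Euclidean algorithm to (33, 2), tracking rows (r, s, t) with s·33 + t·2 = r. Each division r_prev = q·r_cur + r_new produces the new row as (previous row) − q·(current row):
  row A: (33, 1, 0)   [1·33 + 0·2 = 33]
  row B: (2, 0, 1)   [0·33 + 1·2 = 2]
  33 = 16·2 + 1   → row C = row A − 16·row B = (1, 1, −16)   [check: 1·33 − 16·2 = 1]
  2 = 2·1 + 0   → remainder 0, stop. gcd = 1 (last nonzero row C).
The gcd is 1, so 2 is invertible mod 33. The last nonzero row gives 1·33 − 16·2 = 1, so t = −16. So 2^(−1) ≡ −16 ≡ 17 (mod 33). Verify: 2 · 17 = 34 ≡ 1 (mod 33). ✓

Final answer: 2^(−1) ≡ 17 (mod 33)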